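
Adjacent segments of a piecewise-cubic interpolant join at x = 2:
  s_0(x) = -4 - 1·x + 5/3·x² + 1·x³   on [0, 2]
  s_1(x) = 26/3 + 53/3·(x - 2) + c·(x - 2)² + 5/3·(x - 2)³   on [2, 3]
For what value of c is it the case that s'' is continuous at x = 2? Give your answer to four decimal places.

7.6667

s_0''(x) = 10/3 + 6·x, so s_0''(2) = 46/3. On the right, s_1''(2) = 2c, so c = 23/3.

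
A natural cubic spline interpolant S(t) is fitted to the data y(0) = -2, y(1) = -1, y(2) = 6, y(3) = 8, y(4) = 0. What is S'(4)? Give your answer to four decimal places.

-10.2143

Let σ_i = S''(x_i). Step sizes h_i = 1, 1, 1, 1; slopes of the chords Δ_i = (y_(i+1) - y_i)/h_i = 1, 7, 2, -8.
  1·σ_0 + 4·σ_1 + 1·σ_2 = 6(Δ_1 - Δ_0) = 36
  1·σ_1 + 4·σ_2 + 1·σ_3 = 6(Δ_2 - Δ_1) = -30
  1·σ_2 + 4·σ_3 + 1·σ_4 = 6(Δ_3 - Δ_2) = -60
Natural end conditions: σ_0 = σ_4 = 0.
Solving: σ_0 = 0, σ_1 = 75/7, σ_2 = -48/7, σ_3 = -93/7, σ_4 = 0.
On [3, 4], S'(t) = b_3 + 2c_3·(t - 3) + 3d_3·(t - 3)² with b_3 = Δ_3 - h_3(2σ_3 + σ_4)/6 = -25/7, c_3 = σ_3/2 = -93/14, d_3 = (σ_4 - σ_3)/(6h_3) = 31/14. So S'(4) = -143/14.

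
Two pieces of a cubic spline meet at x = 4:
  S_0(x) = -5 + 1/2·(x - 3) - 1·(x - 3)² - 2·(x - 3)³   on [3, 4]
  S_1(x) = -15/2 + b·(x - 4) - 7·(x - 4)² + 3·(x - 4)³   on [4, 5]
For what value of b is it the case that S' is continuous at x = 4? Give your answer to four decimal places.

S_0'(x) = 1/2 - 2·(x - 3) - 6·(x - 3)², so S_0'(4) = -15/2. On the right, S_1'(4) = b, so b = -15/2.

-7.5000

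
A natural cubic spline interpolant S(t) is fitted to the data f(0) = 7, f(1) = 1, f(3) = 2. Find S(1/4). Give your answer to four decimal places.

5.2461

Let m_i = S''(x_i). Step sizes h_i = 1, 2; slopes of the chords Δ_i = (y_(i+1) - y_i)/h_i = -6, 1/2.
  1·m_0 + 6·m_1 + 2·m_2 = 6(Δ_1 - Δ_0) = 39
Natural end conditions: m_0 = m_2 = 0.
Forward elimination and back-substitution give m_0 = 0, m_1 = 13/2, m_2 = 0.
On [0, 1], S(t) = 7 - 85/12·t + 0·t² + 13/12·t³.
With t = 1/4: S(1/4) = 1343/256.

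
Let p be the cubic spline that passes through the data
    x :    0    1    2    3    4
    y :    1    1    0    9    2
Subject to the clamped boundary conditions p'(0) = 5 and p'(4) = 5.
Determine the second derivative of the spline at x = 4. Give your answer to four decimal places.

Put σ_i = p'' at the i-th knot. Here h = (1, 1, 1, 1) and Δ = (0, -1, 9, -7), so the interior equations h_(i-1)·σ_(i-1) + 2(h_(i-1)+h_i)·σ_i + h_i·σ_(i+1) = 6(Δ_i − Δ_(i-1)) read
  1·σ_0 + 4·σ_1 + 1·σ_2 = 6(Δ_1 - Δ_0) = -6
  1·σ_1 + 4·σ_2 + 1·σ_3 = 6(Δ_2 - Δ_1) = 60
  1·σ_2 + 4·σ_3 + 1·σ_4 = 6(Δ_3 - Δ_2) = -96
Clamped end conditions give two more equations: 2h_0·σ_0 + h_0·σ_1 = 6(Δ_0 - p'(0)) = -30 and h_3·σ_3 + 2h_3·σ_4 = 6(p'(4) - Δ_3) = 72.
Hence σ_0 = -345/28, σ_1 = -75/14, σ_2 = 111/4, σ_3 = -639/14, σ_4 = 1647/28.

58.8214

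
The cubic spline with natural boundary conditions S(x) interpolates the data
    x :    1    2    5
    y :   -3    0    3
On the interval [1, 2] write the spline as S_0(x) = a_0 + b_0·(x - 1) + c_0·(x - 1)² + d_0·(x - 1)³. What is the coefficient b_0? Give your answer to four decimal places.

3.2500

With M_i denoting the second derivative at x_i, h_i = 1, 3, and Δ_i = (y_(i+1) − y_i)/h_i = 3, 1:
  1·M_0 + 8·M_1 + 3·M_2 = 6(Δ_1 - Δ_0) = -12
Natural end conditions: M_0 = M_2 = 0.
Solving the tridiagonal system: M_0 = 0, M_1 = -3/2, M_2 = 0.
On [1, 2], with S_0(x) = a_0 + b_0·(x - 1) + c_0·(x - 1)² + d_0·(x - 1)³: c_0 = M_0/2 = 0, d_0 = (M_1 - M_0)/(6h_0) = -1/4, b_0 = Δ_0 - h_0(2M_0 + M_1)/6 = 13/4.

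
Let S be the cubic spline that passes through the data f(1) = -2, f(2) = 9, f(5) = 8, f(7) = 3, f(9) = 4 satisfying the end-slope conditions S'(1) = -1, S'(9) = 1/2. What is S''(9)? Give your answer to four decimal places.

Write σ_i for S''(x_i). With h_i = 1, 3, 2, 2 and divided differences Δ_i = 11, -1/3, -5/2, 1/2, the continuity of S' gives the tridiagonal system
  1·σ_0 + 8·σ_1 + 3·σ_2 = 6(Δ_1 - Δ_0) = -68
  3·σ_1 + 10·σ_2 + 2·σ_3 = 6(Δ_2 - Δ_1) = -13
  2·σ_2 + 8·σ_3 + 2·σ_4 = 6(Δ_3 - Δ_2) = 18
Clamped end conditions give two more equations: 2h_0·σ_0 + h_0·σ_1 = 6(Δ_0 - S'(1)) = 72 and h_3·σ_3 + 2h_3·σ_4 = 6(S'(9) - Δ_3) = 0.
Solving the tridiagonal system: σ_0 = 12529/288, σ_1 = -2161/144, σ_2 = 821/288, σ_3 = 253/144, σ_4 = -253/288.

-0.8785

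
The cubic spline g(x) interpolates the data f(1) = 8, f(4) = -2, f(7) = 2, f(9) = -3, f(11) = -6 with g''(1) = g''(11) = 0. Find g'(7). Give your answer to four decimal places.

-0.6500

Write M_i for g''(x_i). With h_i = 3, 3, 2, 2 and divided differences Δ_i = -10/3, 4/3, -5/2, -3/2, the continuity of g' gives the tridiagonal system
  3·M_0 + 12·M_1 + 3·M_2 = 6(Δ_1 - Δ_0) = 28
  3·M_1 + 10·M_2 + 2·M_3 = 6(Δ_2 - Δ_1) = -23
  2·M_2 + 8·M_3 + 2·M_4 = 6(Δ_3 - Δ_2) = 6
Natural end conditions: M_0 = M_4 = 0.
Solving the tridiagonal system: M_0 = 0, M_1 = 97/30, M_2 = -18/5, M_3 = 33/20, M_4 = 0.
On [7, 9], g'(x) = b_2 + 2c_2·(x - 7) + 3d_2·(x - 7)² with b_2 = Δ_2 - h_2(2M_2 + M_3)/6 = -13/20, c_2 = M_2/2 = -9/5, d_2 = (M_3 - M_2)/(6h_2) = 7/16. So g'(7) = -13/20.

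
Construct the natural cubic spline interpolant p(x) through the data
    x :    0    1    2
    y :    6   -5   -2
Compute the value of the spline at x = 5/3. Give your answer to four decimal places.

Write σ_i for p''(x_i). With h_i = 1, 1 and divided differences Δ_i = -11, 3, the continuity of p' gives the tridiagonal system
  1·σ_0 + 4·σ_1 + 1·σ_2 = 6(Δ_1 - Δ_0) = 84
Natural end conditions: σ_0 = σ_2 = 0.
Hence σ_0 = 0, σ_1 = 21, σ_2 = 0.
On [1, 2], p(x) = -5 - 4·(x - 1) + 21/2·(x - 1)² - 7/2·(x - 1)³.
With (x - 1) = 2/3: p(5/3) = -109/27.

-4.0370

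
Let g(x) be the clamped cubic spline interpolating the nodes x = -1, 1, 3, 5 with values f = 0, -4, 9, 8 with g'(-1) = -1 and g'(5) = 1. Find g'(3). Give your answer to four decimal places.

With σ_i denoting the second derivative at x_i, h_i = 2, 2, 2, and Δ_i = (y_(i+1) − y_i)/h_i = -2, 13/2, -1/2:
  2·σ_0 + 8·σ_1 + 2·σ_2 = 6(Δ_1 - Δ_0) = 51
  2·σ_1 + 8·σ_2 + 2·σ_3 = 6(Δ_2 - Δ_1) = -42
Clamped end conditions give two more equations: 2h_0·σ_0 + h_0·σ_1 = 6(Δ_0 - g'(-1)) = -6 and h_2·σ_2 + 2h_2·σ_3 = 6(g'(5) - Δ_2) = 9.
Solving: σ_0 = -101/15, σ_1 = 157/15, σ_2 = -289/30, σ_3 = 106/15.
On [3, 5], g'(x) = b_2 + 2c_2·(x - 3) + 3d_2·(x - 3)² with b_2 = Δ_2 - h_2(2σ_2 + σ_3)/6 = 107/30, c_2 = σ_2/2 = -289/60, d_2 = (σ_3 - σ_2)/(6h_2) = 167/120. So g'(3) = 107/30.

3.5667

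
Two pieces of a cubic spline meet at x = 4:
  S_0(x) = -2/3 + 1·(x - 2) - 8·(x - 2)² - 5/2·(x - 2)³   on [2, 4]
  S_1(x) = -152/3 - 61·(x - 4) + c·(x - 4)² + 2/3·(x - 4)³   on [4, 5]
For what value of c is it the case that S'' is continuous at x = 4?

S_0''(x) = -16 - 15·(x - 2), so S_0''(4) = -46. On the right, S_1''(4) = 2c, so c = -23.

-23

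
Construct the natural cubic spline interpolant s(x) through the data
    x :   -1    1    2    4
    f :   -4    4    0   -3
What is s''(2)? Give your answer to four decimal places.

3.9429

Put M_i = s'' at the i-th knot. Here h = (2, 1, 2) and Δ = (4, -4, -3/2), so the interior equations h_(i-1)·M_(i-1) + 2(h_(i-1)+h_i)·M_i + h_i·M_(i+1) = 6(Δ_i − Δ_(i-1)) read
  2·M_0 + 6·M_1 + 1·M_2 = 6(Δ_1 - Δ_0) = -48
  1·M_1 + 6·M_2 + 2·M_3 = 6(Δ_2 - Δ_1) = 15
Natural end conditions: M_0 = M_3 = 0.
Hence M_0 = 0, M_1 = -303/35, M_2 = 138/35, M_3 = 0.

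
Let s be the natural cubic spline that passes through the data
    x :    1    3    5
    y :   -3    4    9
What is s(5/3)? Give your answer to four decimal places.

-0.5185

Let M_i = s''(x_i). Step sizes h_i = 2, 2; slopes of the chords Δ_i = (y_(i+1) - y_i)/h_i = 7/2, 5/2.
  2·M_0 + 8·M_1 + 2·M_2 = 6(Δ_1 - Δ_0) = -6
Natural end conditions: M_0 = M_2 = 0.
Solving the tridiagonal system: M_0 = 0, M_1 = -3/4, M_2 = 0.
On [1, 3], s(x) = -3 + 15/4·(x - 1) + 0·(x - 1)² - 1/16·(x - 1)³.
With (x - 1) = 2/3: s(5/3) = -14/27.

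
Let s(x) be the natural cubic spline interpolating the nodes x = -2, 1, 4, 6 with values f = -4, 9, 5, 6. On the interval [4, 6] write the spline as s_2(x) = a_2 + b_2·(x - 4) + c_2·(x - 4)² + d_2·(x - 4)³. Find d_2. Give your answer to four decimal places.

Write M_i for s''(x_i). With h_i = 3, 3, 2 and divided differences Δ_i = 13/3, -4/3, 1/2, the continuity of s' gives the tridiagonal system
  3·M_0 + 12·M_1 + 3·M_2 = 6(Δ_1 - Δ_0) = -34
  3·M_1 + 10·M_2 + 2·M_3 = 6(Δ_2 - Δ_1) = 11
Natural end conditions: M_0 = M_3 = 0.
Forward elimination and back-substitution give M_0 = 0, M_1 = -373/111, M_2 = 78/37, M_3 = 0.
On [4, 6], with s_2(x) = a_2 + b_2·(x - 4) + c_2·(x - 4)² + d_2·(x - 4)³: c_2 = M_2/2 = 39/37, d_2 = (M_3 - M_2)/(6h_2) = -13/74, b_2 = Δ_2 - h_2(2M_2 + M_3)/6 = -67/74.

-0.1757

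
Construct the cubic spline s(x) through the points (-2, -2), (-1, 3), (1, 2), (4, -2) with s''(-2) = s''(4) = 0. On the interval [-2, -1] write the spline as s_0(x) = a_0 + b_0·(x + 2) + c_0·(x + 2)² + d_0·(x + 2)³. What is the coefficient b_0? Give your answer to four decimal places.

5.9524

Put m_i = s'' at the i-th knot. Here h = (1, 2, 3) and Δ = (5, -1/2, -4/3), so the interior equations h_(i-1)·m_(i-1) + 2(h_(i-1)+h_i)·m_i + h_i·m_(i+1) = 6(Δ_i − Δ_(i-1)) read
  1·m_0 + 6·m_1 + 2·m_2 = 6(Δ_1 - Δ_0) = -33
  2·m_1 + 10·m_2 + 3·m_3 = 6(Δ_2 - Δ_1) = -5
Natural end conditions: m_0 = m_3 = 0.
Solving: m_0 = 0, m_1 = -40/7, m_2 = 9/14, m_3 = 0.
On [-2, -1], with s_0(x) = a_0 + b_0·(x + 2) + c_0·(x + 2)² + d_0·(x + 2)³: c_0 = m_0/2 = 0, d_0 = (m_1 - m_0)/(6h_0) = -20/21, b_0 = Δ_0 - h_0(2m_0 + m_1)/6 = 125/21.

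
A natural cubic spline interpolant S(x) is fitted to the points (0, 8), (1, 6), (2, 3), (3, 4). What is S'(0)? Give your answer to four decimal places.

-1.4667

With M_i denoting the second derivative at x_i, h_i = 1, 1, 1, and Δ_i = (y_(i+1) − y_i)/h_i = -2, -3, 1:
  1·M_0 + 4·M_1 + 1·M_2 = 6(Δ_1 - Δ_0) = -6
  1·M_1 + 4·M_2 + 1·M_3 = 6(Δ_2 - Δ_1) = 24
Natural end conditions: M_0 = M_3 = 0.
Solving the tridiagonal system: M_0 = 0, M_1 = -16/5, M_2 = 34/5, M_3 = 0.
On [0, 1], S'(x) = b_0 + 2c_0·x + 3d_0·x² with b_0 = Δ_0 - h_0(2M_0 + M_1)/6 = -22/15, c_0 = M_0/2 = 0, d_0 = (M_1 - M_0)/(6h_0) = -8/15. So S'(0) = -22/15.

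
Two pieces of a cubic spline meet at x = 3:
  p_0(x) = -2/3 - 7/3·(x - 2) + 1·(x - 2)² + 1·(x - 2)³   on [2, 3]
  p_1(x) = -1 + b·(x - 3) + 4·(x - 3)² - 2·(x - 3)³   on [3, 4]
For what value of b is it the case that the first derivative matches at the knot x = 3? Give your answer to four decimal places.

p_0'(x) = -7/3 + 2·(x - 2) + 3·(x - 2)², so p_0'(3) = 8/3. On the right, p_1'(3) = b, so b = 8/3.

2.6667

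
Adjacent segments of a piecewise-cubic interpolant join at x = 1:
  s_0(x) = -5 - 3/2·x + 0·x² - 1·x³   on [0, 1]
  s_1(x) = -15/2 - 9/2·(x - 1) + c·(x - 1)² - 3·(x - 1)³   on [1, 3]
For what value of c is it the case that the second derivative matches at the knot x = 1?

s_0''(x) = 0 - 6·x, so s_0''(1) = -6. On the right, s_1''(1) = 2c, so c = -3.

-3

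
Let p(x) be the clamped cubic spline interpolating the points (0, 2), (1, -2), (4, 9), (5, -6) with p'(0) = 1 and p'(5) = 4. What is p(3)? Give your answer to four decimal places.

13.3157

Let M_i = p''(x_i). Step sizes h_i = 1, 3, 1; slopes of the chords Δ_i = (y_(i+1) - y_i)/h_i = -4, 11/3, -15.
  1·M_0 + 8·M_1 + 3·M_2 = 6(Δ_1 - Δ_0) = 46
  3·M_1 + 8·M_2 + 1·M_3 = 6(Δ_2 - Δ_1) = -112
Clamped end conditions give two more equations: 2h_0·M_0 + h_0·M_1 = 6(Δ_0 - p'(0)) = -30 and h_2·M_2 + 2h_2·M_3 = 6(p'(5) - Δ_2) = 114.
Solving the tridiagonal system: M_0 = -1588/63, M_1 = 1286/63, M_2 = -1934/63, M_3 = 4558/63.
On [1, 4], p(x) = -2 - 88/63·(x - 1) + 643/63·(x - 1)² - 230/81·(x - 1)³.
With (x - 1) = 2: p(3) = 7550/567.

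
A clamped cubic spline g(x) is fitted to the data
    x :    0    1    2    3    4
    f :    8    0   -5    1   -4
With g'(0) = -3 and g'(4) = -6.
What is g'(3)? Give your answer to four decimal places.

Write M_i for g''(x_i). With h_i = 1, 1, 1, 1 and divided differences Δ_i = -8, -5, 6, -5, the continuity of g' gives the tridiagonal system
  1·M_0 + 4·M_1 + 1·M_2 = 6(Δ_1 - Δ_0) = 18
  1·M_1 + 4·M_2 + 1·M_3 = 6(Δ_2 - Δ_1) = 66
  1·M_2 + 4·M_3 + 1·M_4 = 6(Δ_3 - Δ_2) = -66
Clamped end conditions give two more equations: 2h_0·M_0 + h_0·M_1 = 6(Δ_0 - g'(0)) = -30 and h_3·M_3 + 2h_3·M_4 = 6(g'(4) - Δ_3) = -6.
Solving: M_0 = -465/28, M_1 = 45/14, M_2 = 87/4, M_3 = -339/14, M_4 = 255/28.
On [3, 4], g'(x) = b_3 + 2c_3·(x - 3) + 3d_3·(x - 3)² with b_3 = Δ_3 - h_3(2M_3 + M_4)/6 = 87/56, c_3 = M_3/2 = -339/28, d_3 = (M_4 - M_3)/(6h_3) = 311/56. So g'(3) = 87/56.

1.5536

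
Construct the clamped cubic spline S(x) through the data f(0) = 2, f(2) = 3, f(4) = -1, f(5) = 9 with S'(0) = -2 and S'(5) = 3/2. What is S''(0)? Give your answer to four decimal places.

With σ_i denoting the second derivative at x_i, h_i = 2, 2, 1, and Δ_i = (y_(i+1) − y_i)/h_i = 1/2, -2, 10:
  2·σ_0 + 8·σ_1 + 2·σ_2 = 6(Δ_1 - Δ_0) = -15
  2·σ_1 + 6·σ_2 + 1·σ_3 = 6(Δ_2 - Δ_1) = 72
Clamped end conditions give two more equations: 2h_0·σ_0 + h_0·σ_1 = 6(Δ_0 - S'(0)) = 15 and h_2·σ_2 + 2h_2·σ_3 = 6(S'(5) - Δ_2) = -51.
Solving the tridiagonal system: σ_0 = 385/46, σ_1 = -425/46, σ_2 = 485/23, σ_3 = -829/23.

8.3696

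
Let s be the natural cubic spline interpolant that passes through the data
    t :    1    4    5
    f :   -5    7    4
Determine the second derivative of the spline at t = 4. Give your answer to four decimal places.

Let σ_i = s''(x_i). Step sizes h_i = 3, 1; slopes of the chords Δ_i = (y_(i+1) - y_i)/h_i = 4, -3.
  3·σ_0 + 8·σ_1 + 1·σ_2 = 6(Δ_1 - Δ_0) = -42
Natural end conditions: σ_0 = σ_2 = 0.
Solving: σ_0 = 0, σ_1 = -21/4, σ_2 = 0.

-5.2500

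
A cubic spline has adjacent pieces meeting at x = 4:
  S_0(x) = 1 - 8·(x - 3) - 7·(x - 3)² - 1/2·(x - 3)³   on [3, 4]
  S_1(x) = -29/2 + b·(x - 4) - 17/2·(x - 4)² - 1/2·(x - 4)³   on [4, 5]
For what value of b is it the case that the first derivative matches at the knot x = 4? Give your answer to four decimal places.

S_0'(x) = -8 - 14·(x - 3) - 3/2·(x - 3)², so S_0'(4) = -47/2. On the right, S_1'(4) = b, so b = -47/2.

-23.5000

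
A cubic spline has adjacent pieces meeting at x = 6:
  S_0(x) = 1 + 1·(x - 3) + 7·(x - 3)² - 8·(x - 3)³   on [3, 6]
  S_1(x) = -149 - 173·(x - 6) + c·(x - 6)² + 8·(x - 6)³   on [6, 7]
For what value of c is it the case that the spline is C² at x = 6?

-65

S_0''(x) = 14 - 48·(x - 3), so S_0''(6) = -130. On the right, S_1''(6) = 2c, so c = -65.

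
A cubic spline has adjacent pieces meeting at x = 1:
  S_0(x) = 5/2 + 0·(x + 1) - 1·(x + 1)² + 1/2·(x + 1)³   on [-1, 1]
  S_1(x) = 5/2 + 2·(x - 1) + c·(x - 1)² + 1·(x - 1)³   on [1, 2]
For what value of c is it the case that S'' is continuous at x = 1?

S_0''(x) = -2 + 3·(x + 1), so S_0''(1) = 4. On the right, S_1''(1) = 2c, so c = 2.

2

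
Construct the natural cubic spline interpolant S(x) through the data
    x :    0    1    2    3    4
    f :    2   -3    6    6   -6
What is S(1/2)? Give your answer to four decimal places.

Put σ_i = S'' at the i-th knot. Here h = (1, 1, 1, 1) and Δ = (-5, 9, 0, -12), so the interior equations h_(i-1)·σ_(i-1) + 2(h_(i-1)+h_i)·σ_i + h_i·σ_(i+1) = 6(Δ_i − Δ_(i-1)) read
  1·σ_0 + 4·σ_1 + 1·σ_2 = 6(Δ_1 - Δ_0) = 84
  1·σ_1 + 4·σ_2 + 1·σ_3 = 6(Δ_2 - Δ_1) = -54
  1·σ_2 + 4·σ_3 + 1·σ_4 = 6(Δ_3 - Δ_2) = -72
Natural end conditions: σ_0 = σ_4 = 0.
Hence σ_0 = 0, σ_1 = 351/14, σ_2 = -114/7, σ_3 = -195/14, σ_4 = 0.
On [0, 1], S(x) = 2 - 257/28·x + 0·x² + 117/28·x³.
With x = 1/2: S(1/2) = -463/224.

-2.0670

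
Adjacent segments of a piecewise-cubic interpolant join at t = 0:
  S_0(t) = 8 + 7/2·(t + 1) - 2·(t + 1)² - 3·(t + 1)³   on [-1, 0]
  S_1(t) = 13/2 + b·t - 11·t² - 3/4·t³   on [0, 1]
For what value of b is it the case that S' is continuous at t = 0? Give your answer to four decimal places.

-9.5000

S_0'(t) = 7/2 - 4·(t + 1) - 9·(t + 1)², so S_0'(0) = -19/2. On the right, S_1'(0) = b, so b = -19/2.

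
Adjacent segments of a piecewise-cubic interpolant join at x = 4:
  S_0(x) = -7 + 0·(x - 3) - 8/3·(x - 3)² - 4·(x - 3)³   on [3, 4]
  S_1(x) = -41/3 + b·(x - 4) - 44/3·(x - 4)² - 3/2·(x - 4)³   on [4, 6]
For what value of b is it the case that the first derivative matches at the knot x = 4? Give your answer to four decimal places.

-17.3333

S_0'(x) = 0 - 16/3·(x - 3) - 12·(x - 3)², so S_0'(4) = -52/3. On the right, S_1'(4) = b, so b = -52/3.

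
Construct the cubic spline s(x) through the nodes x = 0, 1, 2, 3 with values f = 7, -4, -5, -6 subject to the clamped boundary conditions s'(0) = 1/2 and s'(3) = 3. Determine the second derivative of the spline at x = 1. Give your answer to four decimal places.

Write σ_i for s''(x_i). With h_i = 1, 1, 1 and divided differences Δ_i = -11, -1, -1, the continuity of s' gives the tridiagonal system
  1·σ_0 + 4·σ_1 + 1·σ_2 = 6(Δ_1 - Δ_0) = 60
  1·σ_1 + 4·σ_2 + 1·σ_3 = 6(Δ_2 - Δ_1) = 0
Clamped end conditions give two more equations: 2h_0·σ_0 + h_0·σ_1 = 6(Δ_0 - s'(0)) = -69 and h_2·σ_2 + 2h_2·σ_3 = 6(s'(3) - Δ_2) = 24.
Solving the tridiagonal system: σ_0 = -746/15, σ_1 = 457/15, σ_2 = -182/15, σ_3 = 271/15.

30.4667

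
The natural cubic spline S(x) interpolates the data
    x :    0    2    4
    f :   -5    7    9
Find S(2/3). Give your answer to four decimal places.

With σ_i denoting the second derivative at x_i, h_i = 2, 2, and Δ_i = (y_(i+1) − y_i)/h_i = 6, 1:
  2·σ_0 + 8·σ_1 + 2·σ_2 = 6(Δ_1 - Δ_0) = -30
Natural end conditions: σ_0 = σ_2 = 0.
Solving: σ_0 = 0, σ_1 = -15/4, σ_2 = 0.
On [0, 2], S(x) = -5 + 29/4·x + 0·x² - 5/16·x³.
With x = 2/3: S(2/3) = -7/27.

-0.2593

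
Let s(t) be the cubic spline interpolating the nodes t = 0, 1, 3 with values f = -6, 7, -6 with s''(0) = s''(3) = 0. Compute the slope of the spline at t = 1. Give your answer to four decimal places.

Let σ_i = s''(x_i). Step sizes h_i = 1, 2; slopes of the chords Δ_i = (y_(i+1) - y_i)/h_i = 13, -13/2.
  1·σ_0 + 6·σ_1 + 2·σ_2 = 6(Δ_1 - Δ_0) = -117
Natural end conditions: σ_0 = σ_2 = 0.
Solving the tridiagonal system: σ_0 = 0, σ_1 = -39/2, σ_2 = 0.
On [1, 3], s'(t) = b_1 + 2c_1·(t - 1) + 3d_1·(t - 1)² with b_1 = Δ_1 - h_1(2σ_1 + σ_2)/6 = 13/2, c_1 = σ_1/2 = -39/4, d_1 = (σ_2 - σ_1)/(6h_1) = 13/8. So s'(1) = 13/2.

6.5000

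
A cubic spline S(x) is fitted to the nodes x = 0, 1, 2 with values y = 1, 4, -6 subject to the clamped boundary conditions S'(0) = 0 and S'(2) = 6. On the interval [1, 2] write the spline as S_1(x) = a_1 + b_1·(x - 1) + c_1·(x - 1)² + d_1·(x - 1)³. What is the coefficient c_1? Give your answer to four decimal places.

-22.5000

Write M_i for S''(x_i). With h_i = 1, 1 and divided differences Δ_i = 3, -10, the continuity of S' gives the tridiagonal system
  1·M_0 + 4·M_1 + 1·M_2 = 6(Δ_1 - Δ_0) = -78
Clamped end conditions give two more equations: 2h_0·M_0 + h_0·M_1 = 6(Δ_0 - S'(0)) = 18 and h_1·M_1 + 2h_1·M_2 = 6(S'(2) - Δ_1) = 96.
Solving: M_0 = 63/2, M_1 = -45, M_2 = 141/2.
On [1, 2], with S_1(x) = a_1 + b_1·(x - 1) + c_1·(x - 1)² + d_1·(x - 1)³: c_1 = M_1/2 = -45/2, d_1 = (M_2 - M_1)/(6h_1) = 77/4, b_1 = Δ_1 - h_1(2M_1 + M_2)/6 = -27/4.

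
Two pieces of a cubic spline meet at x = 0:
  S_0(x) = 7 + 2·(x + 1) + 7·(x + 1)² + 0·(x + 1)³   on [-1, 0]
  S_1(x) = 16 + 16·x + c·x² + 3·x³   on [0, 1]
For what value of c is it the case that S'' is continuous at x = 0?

7

S_0''(x) = 14 + 0·(x + 1), so S_0''(0) = 14. On the right, S_1''(0) = 2c, so c = 7.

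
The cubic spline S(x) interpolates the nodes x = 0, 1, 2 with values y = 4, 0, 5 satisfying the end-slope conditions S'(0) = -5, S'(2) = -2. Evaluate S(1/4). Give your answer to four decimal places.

With M_i denoting the second derivative at x_i, h_i = 1, 1, and Δ_i = (y_(i+1) − y_i)/h_i = -4, 5:
  1·M_0 + 4·M_1 + 1·M_2 = 6(Δ_1 - Δ_0) = 54
Clamped end conditions give two more equations: 2h_0·M_0 + h_0·M_1 = 6(Δ_0 - S'(0)) = 6 and h_1·M_1 + 2h_1·M_2 = 6(S'(2) - Δ_1) = -42.
Solving: M_0 = -9, M_1 = 24, M_2 = -33.
On [0, 1], S(x) = 4 - 5·x - 9/2·x² + 11/2·x³.
With x = 1/4: S(1/4) = 327/128.

2.5547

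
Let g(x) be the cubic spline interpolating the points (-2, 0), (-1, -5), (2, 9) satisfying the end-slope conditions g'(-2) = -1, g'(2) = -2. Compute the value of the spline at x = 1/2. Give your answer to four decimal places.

1.5313

Write m_i for g''(x_i). With h_i = 1, 3 and divided differences Δ_i = -5, 14/3, the continuity of g' gives the tridiagonal system
  1·m_0 + 8·m_1 + 3·m_2 = 6(Δ_1 - Δ_0) = 58
Clamped end conditions give two more equations: 2h_0·m_0 + h_0·m_1 = 6(Δ_0 - g'(-2)) = -24 and h_1·m_1 + 2h_1·m_2 = 6(g'(2) - Δ_1) = -40.
Forward elimination and back-substitution give m_0 = -39/2, m_1 = 15, m_2 = -85/6.
On [-1, 2], g(x) = -5 - 13/4·(x + 1) + 15/2·(x + 1)² - 175/108·(x + 1)³.
With (x + 1) = 3/2: g(1/2) = 49/32.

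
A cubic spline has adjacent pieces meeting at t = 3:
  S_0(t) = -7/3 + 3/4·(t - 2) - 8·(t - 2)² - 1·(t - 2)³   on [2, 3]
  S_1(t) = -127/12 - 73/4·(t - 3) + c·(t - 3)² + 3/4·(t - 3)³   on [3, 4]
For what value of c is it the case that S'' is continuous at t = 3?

-11

S_0''(t) = -16 - 6·(t - 2), so S_0''(3) = -22. On the right, S_1''(3) = 2c, so c = -11.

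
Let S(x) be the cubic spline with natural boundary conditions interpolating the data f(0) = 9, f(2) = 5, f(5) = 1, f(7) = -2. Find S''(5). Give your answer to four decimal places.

-0.2418

Let M_i = S''(x_i). Step sizes h_i = 2, 3, 2; slopes of the chords Δ_i = (y_(i+1) - y_i)/h_i = -2, -4/3, -3/2.
  2·M_0 + 10·M_1 + 3·M_2 = 6(Δ_1 - Δ_0) = 4
  3·M_1 + 10·M_2 + 2·M_3 = 6(Δ_2 - Δ_1) = -1
Natural end conditions: M_0 = M_3 = 0.
Solving the tridiagonal system: M_0 = 0, M_1 = 43/91, M_2 = -22/91, M_3 = 0.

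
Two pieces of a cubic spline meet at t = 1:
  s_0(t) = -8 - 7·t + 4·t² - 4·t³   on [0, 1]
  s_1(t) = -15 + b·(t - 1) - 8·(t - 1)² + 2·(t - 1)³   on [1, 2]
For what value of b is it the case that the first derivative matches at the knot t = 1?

-11

s_0'(t) = -7 + 8·t - 12·t², so s_0'(1) = -11. On the right, s_1'(1) = b, so b = -11.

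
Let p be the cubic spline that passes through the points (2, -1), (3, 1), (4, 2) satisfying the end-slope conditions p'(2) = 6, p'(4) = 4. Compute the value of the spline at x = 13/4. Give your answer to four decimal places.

Let σ_i = p''(x_i). Step sizes h_i = 1, 1; slopes of the chords Δ_i = (y_(i+1) - y_i)/h_i = 2, 1.
  1·σ_0 + 4·σ_1 + 1·σ_2 = 6(Δ_1 - Δ_0) = -6
Clamped end conditions give two more equations: 2h_0·σ_0 + h_0·σ_1 = 6(Δ_0 - p'(2)) = -24 and h_1·σ_1 + 2h_1·σ_2 = 6(p'(4) - Δ_1) = 18.
Solving the tridiagonal system: σ_0 = -23/2, σ_1 = -1, σ_2 = 19/2.
On [3, 4], p(x) = 1 - 1/4·(x - 3) - 1/2·(x - 3)² + 7/4·(x - 3)³.
With (x - 3) = 1/4: p(13/4) = 239/256.

0.9336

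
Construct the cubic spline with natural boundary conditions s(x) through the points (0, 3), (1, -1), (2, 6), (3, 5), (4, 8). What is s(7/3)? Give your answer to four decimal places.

6.3651

With m_i denoting the second derivative at x_i, h_i = 1, 1, 1, 1, and Δ_i = (y_(i+1) − y_i)/h_i = -4, 7, -1, 3:
  1·m_0 + 4·m_1 + 1·m_2 = 6(Δ_1 - Δ_0) = 66
  1·m_1 + 4·m_2 + 1·m_3 = 6(Δ_2 - Δ_1) = -48
  1·m_2 + 4·m_3 + 1·m_4 = 6(Δ_3 - Δ_2) = 24
Natural end conditions: m_0 = m_4 = 0.
Forward elimination and back-substitution give m_0 = 0, m_1 = 603/28, m_2 = -141/7, m_3 = 309/28, m_4 = 0.
On [2, 3], s(x) = 6 + 31/8·(x - 2) - 141/14·(x - 2)² + 291/56·(x - 2)³.
With (x - 2) = 1/3: s(7/3) = 401/63.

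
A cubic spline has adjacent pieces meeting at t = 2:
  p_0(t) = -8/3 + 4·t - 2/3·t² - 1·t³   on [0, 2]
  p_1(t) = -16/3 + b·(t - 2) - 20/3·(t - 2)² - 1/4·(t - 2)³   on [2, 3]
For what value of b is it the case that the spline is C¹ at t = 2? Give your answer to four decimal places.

-10.6667

p_0'(t) = 4 - 4/3·t - 3·t², so p_0'(2) = -32/3. On the right, p_1'(2) = b, so b = -32/3.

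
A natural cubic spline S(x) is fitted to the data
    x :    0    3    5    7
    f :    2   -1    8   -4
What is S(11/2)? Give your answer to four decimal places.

Write m_i for S''(x_i). With h_i = 3, 2, 2 and divided differences Δ_i = -1, 9/2, -6, the continuity of S' gives the tridiagonal system
  3·m_0 + 10·m_1 + 2·m_2 = 6(Δ_1 - Δ_0) = 33
  2·m_1 + 8·m_2 + 2·m_3 = 6(Δ_2 - Δ_1) = -63
Natural end conditions: m_0 = m_3 = 0.
Solving: m_0 = 0, m_1 = 195/38, m_2 = -174/19, m_3 = 0.
On [5, 7], S(x) = 8 + 2/19·(x - 5) - 87/19·(x - 5)² + 29/38·(x - 5)³.
With (x - 5) = 1/2: S(11/2) = 2129/304.

7.0033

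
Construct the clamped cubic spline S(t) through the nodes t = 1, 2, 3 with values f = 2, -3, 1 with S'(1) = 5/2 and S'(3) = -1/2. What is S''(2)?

Let M_i = S''(x_i). Step sizes h_i = 1, 1; slopes of the chords Δ_i = (y_(i+1) - y_i)/h_i = -5, 4.
  1·M_0 + 4·M_1 + 1·M_2 = 6(Δ_1 - Δ_0) = 54
Clamped end conditions give two more equations: 2h_0·M_0 + h_0·M_1 = 6(Δ_0 - S'(1)) = -45 and h_1·M_1 + 2h_1·M_2 = 6(S'(3) - Δ_1) = -27.
Solving: M_0 = -75/2, M_1 = 30, M_2 = -57/2.

30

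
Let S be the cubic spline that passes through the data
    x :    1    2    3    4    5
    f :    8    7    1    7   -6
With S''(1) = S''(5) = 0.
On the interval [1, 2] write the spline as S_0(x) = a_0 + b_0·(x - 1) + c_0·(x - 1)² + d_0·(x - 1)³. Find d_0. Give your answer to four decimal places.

-2.5357

Let M_i = S''(x_i). Step sizes h_i = 1, 1, 1, 1; slopes of the chords Δ_i = (y_(i+1) - y_i)/h_i = -1, -6, 6, -13.
  1·M_0 + 4·M_1 + 1·M_2 = 6(Δ_1 - Δ_0) = -30
  1·M_1 + 4·M_2 + 1·M_3 = 6(Δ_2 - Δ_1) = 72
  1·M_2 + 4·M_3 + 1·M_4 = 6(Δ_3 - Δ_2) = -114
Natural end conditions: M_0 = M_4 = 0.
Solving: M_0 = 0, M_1 = -213/14, M_2 = 216/7, M_3 = -507/14, M_4 = 0.
On [1, 2], with S_0(x) = a_0 + b_0·(x - 1) + c_0·(x - 1)² + d_0·(x - 1)³: c_0 = M_0/2 = 0, d_0 = (M_1 - M_0)/(6h_0) = -71/28, b_0 = Δ_0 - h_0(2M_0 + M_1)/6 = 43/28.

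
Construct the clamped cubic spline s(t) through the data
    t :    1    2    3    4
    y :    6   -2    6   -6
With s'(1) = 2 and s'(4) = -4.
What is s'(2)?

Let M_i = s''(x_i). Step sizes h_i = 1, 1, 1; slopes of the chords Δ_i = (y_(i+1) - y_i)/h_i = -8, 8, -12.
  1·M_0 + 4·M_1 + 1·M_2 = 6(Δ_1 - Δ_0) = 96
  1·M_1 + 4·M_2 + 1·M_3 = 6(Δ_2 - Δ_1) = -120
Clamped end conditions give two more equations: 2h_0·M_0 + h_0·M_1 = 6(Δ_0 - s'(1)) = -60 and h_2·M_2 + 2h_2·M_3 = 6(s'(4) - Δ_2) = 48.
Hence M_0 = -56, M_1 = 52, M_2 = -56, M_3 = 52.
On [2, 3], s'(t) = b_1 + 2c_1·(t - 2) + 3d_1·(t - 2)² with b_1 = Δ_1 - h_1(2M_1 + M_2)/6 = 0, c_1 = M_1/2 = 26, d_1 = (M_2 - M_1)/(6h_1) = -18. So s'(2) = 0.

0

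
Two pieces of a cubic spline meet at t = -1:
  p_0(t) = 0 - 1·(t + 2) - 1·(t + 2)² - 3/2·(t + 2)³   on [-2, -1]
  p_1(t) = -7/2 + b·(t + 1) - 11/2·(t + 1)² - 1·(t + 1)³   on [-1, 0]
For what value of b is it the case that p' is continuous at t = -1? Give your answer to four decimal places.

-7.5000

p_0'(t) = -1 - 2·(t + 2) - 9/2·(t + 2)², so p_0'(-1) = -15/2. On the right, p_1'(-1) = b, so b = -15/2.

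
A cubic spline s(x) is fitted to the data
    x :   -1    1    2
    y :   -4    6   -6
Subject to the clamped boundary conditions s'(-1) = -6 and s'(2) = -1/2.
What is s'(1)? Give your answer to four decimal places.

Put M_i = s'' at the i-th knot. Here h = (2, 1) and Δ = (5, -12), so the interior equations h_(i-1)·M_(i-1) + 2(h_(i-1)+h_i)·M_i + h_i·M_(i+1) = 6(Δ_i − Δ_(i-1)) read
  2·M_0 + 6·M_1 + 1·M_2 = 6(Δ_1 - Δ_0) = -102
Clamped end conditions give two more equations: 2h_0·M_0 + h_0·M_1 = 6(Δ_0 - s'(-1)) = 66 and h_1·M_1 + 2h_1·M_2 = 6(s'(2) - Δ_1) = 69.
Solving: M_0 = 106/3, M_1 = -113/3, M_2 = 160/3.
On [1, 2], s'(x) = b_1 + 2c_1·(x - 1) + 3d_1·(x - 1)² with b_1 = Δ_1 - h_1(2M_1 + M_2)/6 = -25/3, c_1 = M_1/2 = -113/6, d_1 = (M_2 - M_1)/(6h_1) = 91/6. So s'(1) = -25/3.

-8.3333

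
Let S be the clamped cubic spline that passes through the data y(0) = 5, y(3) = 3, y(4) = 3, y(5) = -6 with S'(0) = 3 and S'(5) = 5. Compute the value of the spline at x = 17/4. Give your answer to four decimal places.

Put σ_i = S'' at the i-th knot. Here h = (3, 1, 1) and Δ = (-2/3, 0, -9), so the interior equations h_(i-1)·σ_(i-1) + 2(h_(i-1)+h_i)·σ_i + h_i·σ_(i+1) = 6(Δ_i − Δ_(i-1)) read
  3·σ_0 + 8·σ_1 + 1·σ_2 = 6(Δ_1 - Δ_0) = 4
  1·σ_1 + 4·σ_2 + 1·σ_3 = 6(Δ_2 - Δ_1) = -54
Clamped end conditions give two more equations: 2h_0·σ_0 + h_0·σ_1 = 6(Δ_0 - S'(0)) = -22 and h_2·σ_2 + 2h_2·σ_3 = 6(S'(5) - Δ_2) = 84.
Forward elimination and back-substitution give σ_0 = -616/87, σ_1 = 198/29, σ_2 = -852/29, σ_3 = 1644/29.
On [4, 5], S(x) = 3 - 251/29·(x - 4) - 426/29·(x - 4)² + 416/29·(x - 4)³.
With (x - 4) = 1/4: S(17/4) = 33/232.

0.1422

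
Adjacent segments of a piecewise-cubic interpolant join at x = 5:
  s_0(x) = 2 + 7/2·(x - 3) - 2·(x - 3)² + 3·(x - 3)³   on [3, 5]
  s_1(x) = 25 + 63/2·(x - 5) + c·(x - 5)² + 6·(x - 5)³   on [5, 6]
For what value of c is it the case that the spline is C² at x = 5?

s_0''(x) = -4 + 18·(x - 3), so s_0''(5) = 32. On the right, s_1''(5) = 2c, so c = 16.

16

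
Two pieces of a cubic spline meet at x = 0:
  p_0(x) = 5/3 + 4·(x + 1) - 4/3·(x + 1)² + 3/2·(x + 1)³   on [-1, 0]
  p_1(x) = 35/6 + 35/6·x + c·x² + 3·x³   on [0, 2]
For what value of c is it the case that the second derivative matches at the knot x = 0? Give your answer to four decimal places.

3.1667

p_0''(x) = -8/3 + 9·(x + 1), so p_0''(0) = 19/3. On the right, p_1''(0) = 2c, so c = 19/6.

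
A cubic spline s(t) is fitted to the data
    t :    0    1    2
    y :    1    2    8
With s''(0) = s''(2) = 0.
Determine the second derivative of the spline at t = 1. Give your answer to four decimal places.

7.5000

Let m_i = s''(x_i). Step sizes h_i = 1, 1; slopes of the chords Δ_i = (y_(i+1) - y_i)/h_i = 1, 6.
  1·m_0 + 4·m_1 + 1·m_2 = 6(Δ_1 - Δ_0) = 30
Natural end conditions: m_0 = m_2 = 0.
Solving the tridiagonal system: m_0 = 0, m_1 = 15/2, m_2 = 0.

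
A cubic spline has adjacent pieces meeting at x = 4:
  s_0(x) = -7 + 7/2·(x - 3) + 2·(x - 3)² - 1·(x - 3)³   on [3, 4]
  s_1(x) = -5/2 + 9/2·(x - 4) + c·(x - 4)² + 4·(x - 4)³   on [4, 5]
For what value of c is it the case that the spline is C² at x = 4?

-1

s_0''(x) = 4 - 6·(x - 3), so s_0''(4) = -2. On the right, s_1''(4) = 2c, so c = -1.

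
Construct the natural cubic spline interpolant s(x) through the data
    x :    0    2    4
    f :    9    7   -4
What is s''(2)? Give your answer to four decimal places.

Put M_i = s'' at the i-th knot. Here h = (2, 2) and Δ = (-1, -11/2), so the interior equations h_(i-1)·M_(i-1) + 2(h_(i-1)+h_i)·M_i + h_i·M_(i+1) = 6(Δ_i − Δ_(i-1)) read
  2·M_0 + 8·M_1 + 2·M_2 = 6(Δ_1 - Δ_0) = -27
Natural end conditions: M_0 = M_2 = 0.
Hence M_0 = 0, M_1 = -27/8, M_2 = 0.

-3.3750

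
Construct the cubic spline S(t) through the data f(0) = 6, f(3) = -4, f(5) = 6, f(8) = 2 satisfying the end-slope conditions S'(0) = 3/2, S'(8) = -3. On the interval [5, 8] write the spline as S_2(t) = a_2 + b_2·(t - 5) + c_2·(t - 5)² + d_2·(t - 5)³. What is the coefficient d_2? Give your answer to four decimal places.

Write M_i for S''(x_i). With h_i = 3, 2, 3 and divided differences Δ_i = -10/3, 5, -4/3, the continuity of S' gives the tridiagonal system
  3·M_0 + 10·M_1 + 2·M_2 = 6(Δ_1 - Δ_0) = 50
  2·M_1 + 10·M_2 + 3·M_3 = 6(Δ_2 - Δ_1) = -38
Clamped end conditions give two more equations: 2h_0·M_0 + h_0·M_1 = 6(Δ_0 - S'(0)) = -29 and h_2·M_2 + 2h_2·M_3 = 6(S'(8) - Δ_2) = -10.
Solving: M_0 = -28/3, M_1 = 9, M_2 = -6, M_3 = 4/3.
On [5, 8], with S_2(t) = a_2 + b_2·(t - 5) + c_2·(t - 5)² + d_2·(t - 5)³: c_2 = M_2/2 = -3, d_2 = (M_3 - M_2)/(6h_2) = 11/27, b_2 = Δ_2 - h_2(2M_2 + M_3)/6 = 4.

0.4074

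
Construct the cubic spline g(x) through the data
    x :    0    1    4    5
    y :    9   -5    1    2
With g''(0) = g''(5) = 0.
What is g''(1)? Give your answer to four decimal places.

Put m_i = g'' at the i-th knot. Here h = (1, 3, 1) and Δ = (-14, 2, 1), so the interior equations h_(i-1)·m_(i-1) + 2(h_(i-1)+h_i)·m_i + h_i·m_(i+1) = 6(Δ_i − Δ_(i-1)) read
  1·m_0 + 8·m_1 + 3·m_2 = 6(Δ_1 - Δ_0) = 96
  3·m_1 + 8·m_2 + 1·m_3 = 6(Δ_2 - Δ_1) = -6
Natural end conditions: m_0 = m_3 = 0.
Solving: m_0 = 0, m_1 = 786/55, m_2 = -336/55, m_3 = 0.

14.2909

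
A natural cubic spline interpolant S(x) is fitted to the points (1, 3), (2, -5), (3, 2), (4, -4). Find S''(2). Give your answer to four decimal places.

29.2000

With M_i denoting the second derivative at x_i, h_i = 1, 1, 1, and Δ_i = (y_(i+1) − y_i)/h_i = -8, 7, -6:
  1·M_0 + 4·M_1 + 1·M_2 = 6(Δ_1 - Δ_0) = 90
  1·M_1 + 4·M_2 + 1·M_3 = 6(Δ_2 - Δ_1) = -78
Natural end conditions: M_0 = M_3 = 0.
Hence M_0 = 0, M_1 = 146/5, M_2 = -134/5, M_3 = 0.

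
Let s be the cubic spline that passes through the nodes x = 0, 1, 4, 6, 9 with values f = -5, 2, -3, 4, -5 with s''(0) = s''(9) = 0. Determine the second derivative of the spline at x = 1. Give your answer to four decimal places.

-9.0796

Put M_i = s'' at the i-th knot. Here h = (1, 3, 2, 3) and Δ = (7, -5/3, 7/2, -3), so the interior equations h_(i-1)·M_(i-1) + 2(h_(i-1)+h_i)·M_i + h_i·M_(i+1) = 6(Δ_i − Δ_(i-1)) read
  1·M_0 + 8·M_1 + 3·M_2 = 6(Δ_1 - Δ_0) = -52
  3·M_1 + 10·M_2 + 2·M_3 = 6(Δ_2 - Δ_1) = 31
  2·M_2 + 10·M_3 + 3·M_4 = 6(Δ_3 - Δ_2) = -39
Natural end conditions: M_0 = M_4 = 0.
Hence M_0 = 0, M_1 = -1026/113, M_2 = 2332/339, M_3 = -3577/678, M_4 = 0.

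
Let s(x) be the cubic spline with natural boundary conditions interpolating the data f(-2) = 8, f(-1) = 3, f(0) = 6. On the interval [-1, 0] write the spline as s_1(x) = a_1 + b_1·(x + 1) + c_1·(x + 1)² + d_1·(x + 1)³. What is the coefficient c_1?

6

Put m_i = s'' at the i-th knot. Here h = (1, 1) and Δ = (-5, 3), so the interior equations h_(i-1)·m_(i-1) + 2(h_(i-1)+h_i)·m_i + h_i·m_(i+1) = 6(Δ_i − Δ_(i-1)) read
  1·m_0 + 4·m_1 + 1·m_2 = 6(Δ_1 - Δ_0) = 48
Natural end conditions: m_0 = m_2 = 0.
Forward elimination and back-substitution give m_0 = 0, m_1 = 12, m_2 = 0.
On [-1, 0], with s_1(x) = a_1 + b_1·(x + 1) + c_1·(x + 1)² + d_1·(x + 1)³: c_1 = m_1/2 = 6, d_1 = (m_2 - m_1)/(6h_1) = -2, b_1 = Δ_1 - h_1(2m_1 + m_2)/6 = -1.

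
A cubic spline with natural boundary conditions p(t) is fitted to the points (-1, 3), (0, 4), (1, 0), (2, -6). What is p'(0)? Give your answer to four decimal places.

-1.4000

Put M_i = p'' at the i-th knot. Here h = (1, 1, 1) and Δ = (1, -4, -6), so the interior equations h_(i-1)·M_(i-1) + 2(h_(i-1)+h_i)·M_i + h_i·M_(i+1) = 6(Δ_i − Δ_(i-1)) read
  1·M_0 + 4·M_1 + 1·M_2 = 6(Δ_1 - Δ_0) = -30
  1·M_1 + 4·M_2 + 1·M_3 = 6(Δ_2 - Δ_1) = -12
Natural end conditions: M_0 = M_3 = 0.
Solving: M_0 = 0, M_1 = -36/5, M_2 = -6/5, M_3 = 0.
On [0, 1], p'(t) = b_1 + 2c_1·t + 3d_1·t² with b_1 = Δ_1 - h_1(2M_1 + M_2)/6 = -7/5, c_1 = M_1/2 = -18/5, d_1 = (M_2 - M_1)/(6h_1) = 1. So p'(0) = -7/5.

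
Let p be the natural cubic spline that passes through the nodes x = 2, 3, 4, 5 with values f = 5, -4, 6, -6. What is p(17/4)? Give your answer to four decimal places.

Put m_i = p'' at the i-th knot. Here h = (1, 1, 1) and Δ = (-9, 10, -12), so the interior equations h_(i-1)·m_(i-1) + 2(h_(i-1)+h_i)·m_i + h_i·m_(i+1) = 6(Δ_i − Δ_(i-1)) read
  1·m_0 + 4·m_1 + 1·m_2 = 6(Δ_1 - Δ_0) = 114
  1·m_1 + 4·m_2 + 1·m_3 = 6(Δ_2 - Δ_1) = -132
Natural end conditions: m_0 = m_3 = 0.
Solving the tridiagonal system: m_0 = 0, m_1 = 196/5, m_2 = -214/5, m_3 = 0.
On [4, 5], p(x) = 6 + 34/15·(x - 4) - 107/5·(x - 4)² + 107/15·(x - 4)³.
With (x - 4) = 1/4: p(17/4) = 1709/320.

5.3406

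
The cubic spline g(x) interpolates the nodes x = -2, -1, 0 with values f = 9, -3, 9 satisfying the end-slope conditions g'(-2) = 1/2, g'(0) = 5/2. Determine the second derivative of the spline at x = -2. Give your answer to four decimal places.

Write M_i for g''(x_i). With h_i = 1, 1 and divided differences Δ_i = -12, 12, the continuity of g' gives the tridiagonal system
  1·M_0 + 4·M_1 + 1·M_2 = 6(Δ_1 - Δ_0) = 144
Clamped end conditions give two more equations: 2h_0·M_0 + h_0·M_1 = 6(Δ_0 - g'(-2)) = -75 and h_1·M_1 + 2h_1·M_2 = 6(g'(0) - Δ_1) = -57.
Solving: M_0 = -145/2, M_1 = 70, M_2 = -127/2.

-72.5000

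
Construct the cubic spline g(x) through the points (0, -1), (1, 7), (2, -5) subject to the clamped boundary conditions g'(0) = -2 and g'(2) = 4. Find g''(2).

81

Put M_i = g'' at the i-th knot. Here h = (1, 1) and Δ = (8, -12), so the interior equations h_(i-1)·M_(i-1) + 2(h_(i-1)+h_i)·M_i + h_i·M_(i+1) = 6(Δ_i − Δ_(i-1)) read
  1·M_0 + 4·M_1 + 1·M_2 = 6(Δ_1 - Δ_0) = -120
Clamped end conditions give two more equations: 2h_0·M_0 + h_0·M_1 = 6(Δ_0 - g'(0)) = 60 and h_1·M_1 + 2h_1·M_2 = 6(g'(2) - Δ_1) = 96.
Solving: M_0 = 63, M_1 = -66, M_2 = 81.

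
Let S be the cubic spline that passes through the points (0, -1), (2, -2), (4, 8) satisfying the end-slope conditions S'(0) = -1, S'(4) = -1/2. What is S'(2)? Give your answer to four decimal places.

Write m_i for S''(x_i). With h_i = 2, 2 and divided differences Δ_i = -1/2, 5, the continuity of S' gives the tridiagonal system
  2·m_0 + 8·m_1 + 2·m_2 = 6(Δ_1 - Δ_0) = 33
Clamped end conditions give two more equations: 2h_0·m_0 + h_0·m_1 = 6(Δ_0 - S'(0)) = 3 and h_1·m_1 + 2h_1·m_2 = 6(S'(4) - Δ_1) = -33.
Solving the tridiagonal system: m_0 = -13/4, m_1 = 8, m_2 = -49/4.
On [2, 4], S'(t) = b_1 + 2c_1·(t - 2) + 3d_1·(t - 2)² with b_1 = Δ_1 - h_1(2m_1 + m_2)/6 = 15/4, c_1 = m_1/2 = 4, d_1 = (m_2 - m_1)/(6h_1) = -27/16. So S'(2) = 15/4.

3.7500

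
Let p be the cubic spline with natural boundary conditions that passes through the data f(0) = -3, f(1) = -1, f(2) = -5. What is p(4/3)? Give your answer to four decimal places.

-1.7778

Put m_i = p'' at the i-th knot. Here h = (1, 1) and Δ = (2, -4), so the interior equations h_(i-1)·m_(i-1) + 2(h_(i-1)+h_i)·m_i + h_i·m_(i+1) = 6(Δ_i − Δ_(i-1)) read
  1·m_0 + 4·m_1 + 1·m_2 = 6(Δ_1 - Δ_0) = -36
Natural end conditions: m_0 = m_2 = 0.
Forward elimination and back-substitution give m_0 = 0, m_1 = -9, m_2 = 0.
On [1, 2], p(t) = -1 - 1·(t - 1) - 9/2·(t - 1)² + 3/2·(t - 1)³.
With (t - 1) = 1/3: p(4/3) = -16/9.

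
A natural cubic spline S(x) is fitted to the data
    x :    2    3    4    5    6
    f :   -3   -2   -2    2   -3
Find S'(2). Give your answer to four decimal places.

1.7143

With M_i denoting the second derivative at x_i, h_i = 1, 1, 1, 1, and Δ_i = (y_(i+1) − y_i)/h_i = 1, 0, 4, -5:
  1·M_0 + 4·M_1 + 1·M_2 = 6(Δ_1 - Δ_0) = -6
  1·M_1 + 4·M_2 + 1·M_3 = 6(Δ_2 - Δ_1) = 24
  1·M_2 + 4·M_3 + 1·M_4 = 6(Δ_3 - Δ_2) = -54
Natural end conditions: M_0 = M_4 = 0.
Hence M_0 = 0, M_1 = -30/7, M_2 = 78/7, M_3 = -114/7, M_4 = 0.
On [2, 3], S'(x) = b_0 + 2c_0·(x - 2) + 3d_0·(x - 2)² with b_0 = Δ_0 - h_0(2M_0 + M_1)/6 = 12/7, c_0 = M_0/2 = 0, d_0 = (M_1 - M_0)/(6h_0) = -5/7. So S'(2) = 12/7.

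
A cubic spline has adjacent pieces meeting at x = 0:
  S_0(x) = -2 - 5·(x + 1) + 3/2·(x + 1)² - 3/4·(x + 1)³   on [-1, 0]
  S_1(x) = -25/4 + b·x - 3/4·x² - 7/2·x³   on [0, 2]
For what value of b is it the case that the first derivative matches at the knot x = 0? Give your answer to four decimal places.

S_0'(x) = -5 + 3·(x + 1) - 9/4·(x + 1)², so S_0'(0) = -17/4. On the right, S_1'(0) = b, so b = -17/4.

-4.2500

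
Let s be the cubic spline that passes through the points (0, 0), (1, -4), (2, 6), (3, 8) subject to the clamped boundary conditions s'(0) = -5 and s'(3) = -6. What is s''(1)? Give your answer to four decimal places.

27.3333

Put m_i = s'' at the i-th knot. Here h = (1, 1, 1) and Δ = (-4, 10, 2), so the interior equations h_(i-1)·m_(i-1) + 2(h_(i-1)+h_i)·m_i + h_i·m_(i+1) = 6(Δ_i − Δ_(i-1)) read
  1·m_0 + 4·m_1 + 1·m_2 = 6(Δ_1 - Δ_0) = 84
  1·m_1 + 4·m_2 + 1·m_3 = 6(Δ_2 - Δ_1) = -48
Clamped end conditions give two more equations: 2h_0·m_0 + h_0·m_1 = 6(Δ_0 - s'(0)) = 6 and h_2·m_2 + 2h_2·m_3 = 6(s'(3) - Δ_2) = -48.
Hence m_0 = -32/3, m_1 = 82/3, m_2 = -44/3, m_3 = -50/3.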